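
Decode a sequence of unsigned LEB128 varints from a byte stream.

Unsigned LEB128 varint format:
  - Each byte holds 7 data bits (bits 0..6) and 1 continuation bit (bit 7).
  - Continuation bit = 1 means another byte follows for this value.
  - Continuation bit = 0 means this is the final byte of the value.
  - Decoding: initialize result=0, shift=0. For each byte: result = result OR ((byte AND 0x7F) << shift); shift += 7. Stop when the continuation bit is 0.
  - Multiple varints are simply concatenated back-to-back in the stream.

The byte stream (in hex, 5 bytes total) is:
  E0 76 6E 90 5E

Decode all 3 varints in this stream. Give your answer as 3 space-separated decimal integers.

Answer: 15200 110 12048

Derivation:
  byte[0]=0xE0 cont=1 payload=0x60=96: acc |= 96<<0 -> acc=96 shift=7
  byte[1]=0x76 cont=0 payload=0x76=118: acc |= 118<<7 -> acc=15200 shift=14 [end]
Varint 1: bytes[0:2] = E0 76 -> value 15200 (2 byte(s))
  byte[2]=0x6E cont=0 payload=0x6E=110: acc |= 110<<0 -> acc=110 shift=7 [end]
Varint 2: bytes[2:3] = 6E -> value 110 (1 byte(s))
  byte[3]=0x90 cont=1 payload=0x10=16: acc |= 16<<0 -> acc=16 shift=7
  byte[4]=0x5E cont=0 payload=0x5E=94: acc |= 94<<7 -> acc=12048 shift=14 [end]
Varint 3: bytes[3:5] = 90 5E -> value 12048 (2 byte(s))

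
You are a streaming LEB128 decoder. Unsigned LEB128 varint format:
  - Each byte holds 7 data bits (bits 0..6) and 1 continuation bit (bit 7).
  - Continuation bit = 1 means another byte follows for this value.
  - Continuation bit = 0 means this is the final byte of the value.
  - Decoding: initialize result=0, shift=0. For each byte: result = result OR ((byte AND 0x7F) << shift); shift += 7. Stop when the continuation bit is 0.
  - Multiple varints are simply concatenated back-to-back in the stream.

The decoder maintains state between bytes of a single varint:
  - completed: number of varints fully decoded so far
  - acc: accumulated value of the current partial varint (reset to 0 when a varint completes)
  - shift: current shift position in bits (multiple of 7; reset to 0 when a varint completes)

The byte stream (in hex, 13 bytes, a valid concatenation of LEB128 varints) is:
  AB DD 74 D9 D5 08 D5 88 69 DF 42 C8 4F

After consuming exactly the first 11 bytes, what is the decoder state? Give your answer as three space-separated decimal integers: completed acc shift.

Answer: 4 0 0

Derivation:
byte[0]=0xAB cont=1 payload=0x2B: acc |= 43<<0 -> completed=0 acc=43 shift=7
byte[1]=0xDD cont=1 payload=0x5D: acc |= 93<<7 -> completed=0 acc=11947 shift=14
byte[2]=0x74 cont=0 payload=0x74: varint #1 complete (value=1912491); reset -> completed=1 acc=0 shift=0
byte[3]=0xD9 cont=1 payload=0x59: acc |= 89<<0 -> completed=1 acc=89 shift=7
byte[4]=0xD5 cont=1 payload=0x55: acc |= 85<<7 -> completed=1 acc=10969 shift=14
byte[5]=0x08 cont=0 payload=0x08: varint #2 complete (value=142041); reset -> completed=2 acc=0 shift=0
byte[6]=0xD5 cont=1 payload=0x55: acc |= 85<<0 -> completed=2 acc=85 shift=7
byte[7]=0x88 cont=1 payload=0x08: acc |= 8<<7 -> completed=2 acc=1109 shift=14
byte[8]=0x69 cont=0 payload=0x69: varint #3 complete (value=1721429); reset -> completed=3 acc=0 shift=0
byte[9]=0xDF cont=1 payload=0x5F: acc |= 95<<0 -> completed=3 acc=95 shift=7
byte[10]=0x42 cont=0 payload=0x42: varint #4 complete (value=8543); reset -> completed=4 acc=0 shift=0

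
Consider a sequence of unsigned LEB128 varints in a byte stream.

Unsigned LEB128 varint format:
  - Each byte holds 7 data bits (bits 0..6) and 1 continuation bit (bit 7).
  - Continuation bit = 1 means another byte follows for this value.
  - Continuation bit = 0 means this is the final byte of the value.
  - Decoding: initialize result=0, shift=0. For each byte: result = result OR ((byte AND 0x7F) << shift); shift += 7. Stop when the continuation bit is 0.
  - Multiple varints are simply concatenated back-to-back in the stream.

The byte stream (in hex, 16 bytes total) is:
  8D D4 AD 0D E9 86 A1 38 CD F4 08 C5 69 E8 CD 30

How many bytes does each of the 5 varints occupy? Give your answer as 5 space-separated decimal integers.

  byte[0]=0x8D cont=1 payload=0x0D=13: acc |= 13<<0 -> acc=13 shift=7
  byte[1]=0xD4 cont=1 payload=0x54=84: acc |= 84<<7 -> acc=10765 shift=14
  byte[2]=0xAD cont=1 payload=0x2D=45: acc |= 45<<14 -> acc=748045 shift=21
  byte[3]=0x0D cont=0 payload=0x0D=13: acc |= 13<<21 -> acc=28011021 shift=28 [end]
Varint 1: bytes[0:4] = 8D D4 AD 0D -> value 28011021 (4 byte(s))
  byte[4]=0xE9 cont=1 payload=0x69=105: acc |= 105<<0 -> acc=105 shift=7
  byte[5]=0x86 cont=1 payload=0x06=6: acc |= 6<<7 -> acc=873 shift=14
  byte[6]=0xA1 cont=1 payload=0x21=33: acc |= 33<<14 -> acc=541545 shift=21
  byte[7]=0x38 cont=0 payload=0x38=56: acc |= 56<<21 -> acc=117982057 shift=28 [end]
Varint 2: bytes[4:8] = E9 86 A1 38 -> value 117982057 (4 byte(s))
  byte[8]=0xCD cont=1 payload=0x4D=77: acc |= 77<<0 -> acc=77 shift=7
  byte[9]=0xF4 cont=1 payload=0x74=116: acc |= 116<<7 -> acc=14925 shift=14
  byte[10]=0x08 cont=0 payload=0x08=8: acc |= 8<<14 -> acc=145997 shift=21 [end]
Varint 3: bytes[8:11] = CD F4 08 -> value 145997 (3 byte(s))
  byte[11]=0xC5 cont=1 payload=0x45=69: acc |= 69<<0 -> acc=69 shift=7
  byte[12]=0x69 cont=0 payload=0x69=105: acc |= 105<<7 -> acc=13509 shift=14 [end]
Varint 4: bytes[11:13] = C5 69 -> value 13509 (2 byte(s))
  byte[13]=0xE8 cont=1 payload=0x68=104: acc |= 104<<0 -> acc=104 shift=7
  byte[14]=0xCD cont=1 payload=0x4D=77: acc |= 77<<7 -> acc=9960 shift=14
  byte[15]=0x30 cont=0 payload=0x30=48: acc |= 48<<14 -> acc=796392 shift=21 [end]
Varint 5: bytes[13:16] = E8 CD 30 -> value 796392 (3 byte(s))

Answer: 4 4 3 2 3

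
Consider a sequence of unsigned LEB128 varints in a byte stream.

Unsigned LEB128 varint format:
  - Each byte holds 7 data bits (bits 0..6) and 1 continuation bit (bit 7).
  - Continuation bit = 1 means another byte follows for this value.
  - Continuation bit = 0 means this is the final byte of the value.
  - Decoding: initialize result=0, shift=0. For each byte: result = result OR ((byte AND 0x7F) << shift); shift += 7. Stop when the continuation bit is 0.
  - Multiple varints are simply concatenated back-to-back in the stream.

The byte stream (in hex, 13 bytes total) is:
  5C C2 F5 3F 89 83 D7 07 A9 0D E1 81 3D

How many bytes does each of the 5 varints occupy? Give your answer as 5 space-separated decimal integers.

  byte[0]=0x5C cont=0 payload=0x5C=92: acc |= 92<<0 -> acc=92 shift=7 [end]
Varint 1: bytes[0:1] = 5C -> value 92 (1 byte(s))
  byte[1]=0xC2 cont=1 payload=0x42=66: acc |= 66<<0 -> acc=66 shift=7
  byte[2]=0xF5 cont=1 payload=0x75=117: acc |= 117<<7 -> acc=15042 shift=14
  byte[3]=0x3F cont=0 payload=0x3F=63: acc |= 63<<14 -> acc=1047234 shift=21 [end]
Varint 2: bytes[1:4] = C2 F5 3F -> value 1047234 (3 byte(s))
  byte[4]=0x89 cont=1 payload=0x09=9: acc |= 9<<0 -> acc=9 shift=7
  byte[5]=0x83 cont=1 payload=0x03=3: acc |= 3<<7 -> acc=393 shift=14
  byte[6]=0xD7 cont=1 payload=0x57=87: acc |= 87<<14 -> acc=1425801 shift=21
  byte[7]=0x07 cont=0 payload=0x07=7: acc |= 7<<21 -> acc=16105865 shift=28 [end]
Varint 3: bytes[4:8] = 89 83 D7 07 -> value 16105865 (4 byte(s))
  byte[8]=0xA9 cont=1 payload=0x29=41: acc |= 41<<0 -> acc=41 shift=7
  byte[9]=0x0D cont=0 payload=0x0D=13: acc |= 13<<7 -> acc=1705 shift=14 [end]
Varint 4: bytes[8:10] = A9 0D -> value 1705 (2 byte(s))
  byte[10]=0xE1 cont=1 payload=0x61=97: acc |= 97<<0 -> acc=97 shift=7
  byte[11]=0x81 cont=1 payload=0x01=1: acc |= 1<<7 -> acc=225 shift=14
  byte[12]=0x3D cont=0 payload=0x3D=61: acc |= 61<<14 -> acc=999649 shift=21 [end]
Varint 5: bytes[10:13] = E1 81 3D -> value 999649 (3 byte(s))

Answer: 1 3 4 2 3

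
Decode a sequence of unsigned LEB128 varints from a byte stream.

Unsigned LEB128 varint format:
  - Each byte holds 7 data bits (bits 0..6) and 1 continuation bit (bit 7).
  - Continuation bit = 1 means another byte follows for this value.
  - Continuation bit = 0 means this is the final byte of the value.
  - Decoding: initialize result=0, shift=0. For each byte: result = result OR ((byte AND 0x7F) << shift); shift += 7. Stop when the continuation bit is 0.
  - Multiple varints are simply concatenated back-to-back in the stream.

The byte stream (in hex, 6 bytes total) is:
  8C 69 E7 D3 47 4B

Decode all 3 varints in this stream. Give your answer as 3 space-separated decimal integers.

  byte[0]=0x8C cont=1 payload=0x0C=12: acc |= 12<<0 -> acc=12 shift=7
  byte[1]=0x69 cont=0 payload=0x69=105: acc |= 105<<7 -> acc=13452 shift=14 [end]
Varint 1: bytes[0:2] = 8C 69 -> value 13452 (2 byte(s))
  byte[2]=0xE7 cont=1 payload=0x67=103: acc |= 103<<0 -> acc=103 shift=7
  byte[3]=0xD3 cont=1 payload=0x53=83: acc |= 83<<7 -> acc=10727 shift=14
  byte[4]=0x47 cont=0 payload=0x47=71: acc |= 71<<14 -> acc=1173991 shift=21 [end]
Varint 2: bytes[2:5] = E7 D3 47 -> value 1173991 (3 byte(s))
  byte[5]=0x4B cont=0 payload=0x4B=75: acc |= 75<<0 -> acc=75 shift=7 [end]
Varint 3: bytes[5:6] = 4B -> value 75 (1 byte(s))

Answer: 13452 1173991 75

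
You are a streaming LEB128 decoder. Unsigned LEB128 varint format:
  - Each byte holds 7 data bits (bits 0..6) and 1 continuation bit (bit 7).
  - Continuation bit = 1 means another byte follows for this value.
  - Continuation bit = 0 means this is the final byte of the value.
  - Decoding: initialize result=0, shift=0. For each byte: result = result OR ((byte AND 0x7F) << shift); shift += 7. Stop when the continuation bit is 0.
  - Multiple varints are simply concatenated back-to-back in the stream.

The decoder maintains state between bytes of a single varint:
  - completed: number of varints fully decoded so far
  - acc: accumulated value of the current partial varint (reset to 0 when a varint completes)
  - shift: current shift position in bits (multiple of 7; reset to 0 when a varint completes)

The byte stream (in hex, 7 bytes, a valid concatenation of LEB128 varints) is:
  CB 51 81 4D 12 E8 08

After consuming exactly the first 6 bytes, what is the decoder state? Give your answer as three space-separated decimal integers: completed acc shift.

byte[0]=0xCB cont=1 payload=0x4B: acc |= 75<<0 -> completed=0 acc=75 shift=7
byte[1]=0x51 cont=0 payload=0x51: varint #1 complete (value=10443); reset -> completed=1 acc=0 shift=0
byte[2]=0x81 cont=1 payload=0x01: acc |= 1<<0 -> completed=1 acc=1 shift=7
byte[3]=0x4D cont=0 payload=0x4D: varint #2 complete (value=9857); reset -> completed=2 acc=0 shift=0
byte[4]=0x12 cont=0 payload=0x12: varint #3 complete (value=18); reset -> completed=3 acc=0 shift=0
byte[5]=0xE8 cont=1 payload=0x68: acc |= 104<<0 -> completed=3 acc=104 shift=7

Answer: 3 104 7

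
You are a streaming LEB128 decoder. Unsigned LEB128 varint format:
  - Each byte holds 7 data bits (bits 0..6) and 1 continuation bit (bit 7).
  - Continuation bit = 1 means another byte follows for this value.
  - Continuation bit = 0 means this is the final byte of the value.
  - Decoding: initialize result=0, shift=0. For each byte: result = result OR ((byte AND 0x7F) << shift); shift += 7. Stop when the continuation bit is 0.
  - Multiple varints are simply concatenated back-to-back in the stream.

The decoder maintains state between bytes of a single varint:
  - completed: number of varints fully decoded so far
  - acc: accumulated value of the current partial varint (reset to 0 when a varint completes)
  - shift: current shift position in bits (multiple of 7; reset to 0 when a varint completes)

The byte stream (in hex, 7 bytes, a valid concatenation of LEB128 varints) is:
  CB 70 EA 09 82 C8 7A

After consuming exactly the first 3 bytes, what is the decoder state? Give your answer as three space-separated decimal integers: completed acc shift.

Answer: 1 106 7

Derivation:
byte[0]=0xCB cont=1 payload=0x4B: acc |= 75<<0 -> completed=0 acc=75 shift=7
byte[1]=0x70 cont=0 payload=0x70: varint #1 complete (value=14411); reset -> completed=1 acc=0 shift=0
byte[2]=0xEA cont=1 payload=0x6A: acc |= 106<<0 -> completed=1 acc=106 shift=7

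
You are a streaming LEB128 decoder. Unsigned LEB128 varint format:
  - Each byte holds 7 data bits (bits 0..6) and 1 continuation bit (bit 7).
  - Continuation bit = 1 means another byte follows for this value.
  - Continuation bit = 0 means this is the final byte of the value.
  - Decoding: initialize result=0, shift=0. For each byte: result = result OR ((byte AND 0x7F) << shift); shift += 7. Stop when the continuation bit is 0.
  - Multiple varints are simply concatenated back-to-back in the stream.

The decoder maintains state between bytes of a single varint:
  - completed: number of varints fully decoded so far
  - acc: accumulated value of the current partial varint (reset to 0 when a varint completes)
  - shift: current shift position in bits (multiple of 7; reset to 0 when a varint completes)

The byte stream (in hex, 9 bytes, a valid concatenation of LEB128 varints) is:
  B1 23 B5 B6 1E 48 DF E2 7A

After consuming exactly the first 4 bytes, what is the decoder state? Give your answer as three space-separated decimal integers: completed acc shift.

Answer: 1 6965 14

Derivation:
byte[0]=0xB1 cont=1 payload=0x31: acc |= 49<<0 -> completed=0 acc=49 shift=7
byte[1]=0x23 cont=0 payload=0x23: varint #1 complete (value=4529); reset -> completed=1 acc=0 shift=0
byte[2]=0xB5 cont=1 payload=0x35: acc |= 53<<0 -> completed=1 acc=53 shift=7
byte[3]=0xB6 cont=1 payload=0x36: acc |= 54<<7 -> completed=1 acc=6965 shift=14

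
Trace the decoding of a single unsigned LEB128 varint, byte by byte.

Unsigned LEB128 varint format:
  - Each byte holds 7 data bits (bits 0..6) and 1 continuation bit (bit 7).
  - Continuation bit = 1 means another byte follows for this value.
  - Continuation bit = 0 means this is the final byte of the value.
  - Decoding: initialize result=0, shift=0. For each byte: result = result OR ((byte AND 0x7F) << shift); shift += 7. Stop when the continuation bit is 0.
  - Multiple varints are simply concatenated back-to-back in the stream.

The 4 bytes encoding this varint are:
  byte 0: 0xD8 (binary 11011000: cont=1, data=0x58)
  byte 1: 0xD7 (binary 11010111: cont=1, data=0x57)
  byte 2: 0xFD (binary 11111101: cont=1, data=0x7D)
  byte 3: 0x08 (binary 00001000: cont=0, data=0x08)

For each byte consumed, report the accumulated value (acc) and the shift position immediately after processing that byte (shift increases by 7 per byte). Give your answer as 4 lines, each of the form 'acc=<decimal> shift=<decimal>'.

byte 0=0xD8: payload=0x58=88, contrib = 88<<0 = 88; acc -> 88, shift -> 7
byte 1=0xD7: payload=0x57=87, contrib = 87<<7 = 11136; acc -> 11224, shift -> 14
byte 2=0xFD: payload=0x7D=125, contrib = 125<<14 = 2048000; acc -> 2059224, shift -> 21
byte 3=0x08: payload=0x08=8, contrib = 8<<21 = 16777216; acc -> 18836440, shift -> 28

Answer: acc=88 shift=7
acc=11224 shift=14
acc=2059224 shift=21
acc=18836440 shift=28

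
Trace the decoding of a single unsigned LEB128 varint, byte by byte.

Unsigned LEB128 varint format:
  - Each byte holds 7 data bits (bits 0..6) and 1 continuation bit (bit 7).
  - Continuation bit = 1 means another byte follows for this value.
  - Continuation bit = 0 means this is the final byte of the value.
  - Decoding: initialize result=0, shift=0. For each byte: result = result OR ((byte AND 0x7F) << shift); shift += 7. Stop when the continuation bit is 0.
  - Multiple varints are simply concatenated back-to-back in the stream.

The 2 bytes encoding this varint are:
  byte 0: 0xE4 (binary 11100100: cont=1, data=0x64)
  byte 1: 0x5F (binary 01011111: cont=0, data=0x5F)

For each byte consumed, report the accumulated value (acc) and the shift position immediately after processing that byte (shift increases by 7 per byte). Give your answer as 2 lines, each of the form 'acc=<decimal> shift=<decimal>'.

Answer: acc=100 shift=7
acc=12260 shift=14

Derivation:
byte 0=0xE4: payload=0x64=100, contrib = 100<<0 = 100; acc -> 100, shift -> 7
byte 1=0x5F: payload=0x5F=95, contrib = 95<<7 = 12160; acc -> 12260, shift -> 14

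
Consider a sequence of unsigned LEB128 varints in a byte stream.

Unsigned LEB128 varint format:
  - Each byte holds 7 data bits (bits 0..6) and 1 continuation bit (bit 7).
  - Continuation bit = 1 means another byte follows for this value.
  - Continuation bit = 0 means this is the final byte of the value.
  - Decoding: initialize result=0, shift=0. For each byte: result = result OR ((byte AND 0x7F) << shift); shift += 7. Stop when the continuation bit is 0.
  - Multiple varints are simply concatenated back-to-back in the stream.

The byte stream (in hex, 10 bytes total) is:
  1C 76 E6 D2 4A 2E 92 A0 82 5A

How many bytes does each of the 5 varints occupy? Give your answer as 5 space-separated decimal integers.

  byte[0]=0x1C cont=0 payload=0x1C=28: acc |= 28<<0 -> acc=28 shift=7 [end]
Varint 1: bytes[0:1] = 1C -> value 28 (1 byte(s))
  byte[1]=0x76 cont=0 payload=0x76=118: acc |= 118<<0 -> acc=118 shift=7 [end]
Varint 2: bytes[1:2] = 76 -> value 118 (1 byte(s))
  byte[2]=0xE6 cont=1 payload=0x66=102: acc |= 102<<0 -> acc=102 shift=7
  byte[3]=0xD2 cont=1 payload=0x52=82: acc |= 82<<7 -> acc=10598 shift=14
  byte[4]=0x4A cont=0 payload=0x4A=74: acc |= 74<<14 -> acc=1223014 shift=21 [end]
Varint 3: bytes[2:5] = E6 D2 4A -> value 1223014 (3 byte(s))
  byte[5]=0x2E cont=0 payload=0x2E=46: acc |= 46<<0 -> acc=46 shift=7 [end]
Varint 4: bytes[5:6] = 2E -> value 46 (1 byte(s))
  byte[6]=0x92 cont=1 payload=0x12=18: acc |= 18<<0 -> acc=18 shift=7
  byte[7]=0xA0 cont=1 payload=0x20=32: acc |= 32<<7 -> acc=4114 shift=14
  byte[8]=0x82 cont=1 payload=0x02=2: acc |= 2<<14 -> acc=36882 shift=21
  byte[9]=0x5A cont=0 payload=0x5A=90: acc |= 90<<21 -> acc=188780562 shift=28 [end]
Varint 5: bytes[6:10] = 92 A0 82 5A -> value 188780562 (4 byte(s))

Answer: 1 1 3 1 4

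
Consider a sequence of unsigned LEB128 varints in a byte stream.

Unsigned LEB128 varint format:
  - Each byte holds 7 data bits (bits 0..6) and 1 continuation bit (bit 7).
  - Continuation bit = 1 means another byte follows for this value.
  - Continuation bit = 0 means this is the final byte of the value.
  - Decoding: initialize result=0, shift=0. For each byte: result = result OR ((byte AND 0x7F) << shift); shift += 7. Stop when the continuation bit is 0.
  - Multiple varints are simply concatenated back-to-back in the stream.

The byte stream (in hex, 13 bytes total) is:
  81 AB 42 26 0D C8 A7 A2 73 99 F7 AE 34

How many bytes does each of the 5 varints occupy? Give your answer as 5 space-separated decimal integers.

  byte[0]=0x81 cont=1 payload=0x01=1: acc |= 1<<0 -> acc=1 shift=7
  byte[1]=0xAB cont=1 payload=0x2B=43: acc |= 43<<7 -> acc=5505 shift=14
  byte[2]=0x42 cont=0 payload=0x42=66: acc |= 66<<14 -> acc=1086849 shift=21 [end]
Varint 1: bytes[0:3] = 81 AB 42 -> value 1086849 (3 byte(s))
  byte[3]=0x26 cont=0 payload=0x26=38: acc |= 38<<0 -> acc=38 shift=7 [end]
Varint 2: bytes[3:4] = 26 -> value 38 (1 byte(s))
  byte[4]=0x0D cont=0 payload=0x0D=13: acc |= 13<<0 -> acc=13 shift=7 [end]
Varint 3: bytes[4:5] = 0D -> value 13 (1 byte(s))
  byte[5]=0xC8 cont=1 payload=0x48=72: acc |= 72<<0 -> acc=72 shift=7
  byte[6]=0xA7 cont=1 payload=0x27=39: acc |= 39<<7 -> acc=5064 shift=14
  byte[7]=0xA2 cont=1 payload=0x22=34: acc |= 34<<14 -> acc=562120 shift=21
  byte[8]=0x73 cont=0 payload=0x73=115: acc |= 115<<21 -> acc=241734600 shift=28 [end]
Varint 4: bytes[5:9] = C8 A7 A2 73 -> value 241734600 (4 byte(s))
  byte[9]=0x99 cont=1 payload=0x19=25: acc |= 25<<0 -> acc=25 shift=7
  byte[10]=0xF7 cont=1 payload=0x77=119: acc |= 119<<7 -> acc=15257 shift=14
  byte[11]=0xAE cont=1 payload=0x2E=46: acc |= 46<<14 -> acc=768921 shift=21
  byte[12]=0x34 cont=0 payload=0x34=52: acc |= 52<<21 -> acc=109820825 shift=28 [end]
Varint 5: bytes[9:13] = 99 F7 AE 34 -> value 109820825 (4 byte(s))

Answer: 3 1 1 4 4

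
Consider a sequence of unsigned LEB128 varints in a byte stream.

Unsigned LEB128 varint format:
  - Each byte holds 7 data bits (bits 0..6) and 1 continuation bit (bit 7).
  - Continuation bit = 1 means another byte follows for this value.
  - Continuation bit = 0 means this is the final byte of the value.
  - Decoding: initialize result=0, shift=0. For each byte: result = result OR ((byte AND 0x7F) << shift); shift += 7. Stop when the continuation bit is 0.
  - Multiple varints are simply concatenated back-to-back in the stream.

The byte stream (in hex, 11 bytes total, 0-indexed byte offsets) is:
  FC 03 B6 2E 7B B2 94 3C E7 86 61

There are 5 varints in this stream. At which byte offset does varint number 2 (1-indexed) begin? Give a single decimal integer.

  byte[0]=0xFC cont=1 payload=0x7C=124: acc |= 124<<0 -> acc=124 shift=7
  byte[1]=0x03 cont=0 payload=0x03=3: acc |= 3<<7 -> acc=508 shift=14 [end]
Varint 1: bytes[0:2] = FC 03 -> value 508 (2 byte(s))
  byte[2]=0xB6 cont=1 payload=0x36=54: acc |= 54<<0 -> acc=54 shift=7
  byte[3]=0x2E cont=0 payload=0x2E=46: acc |= 46<<7 -> acc=5942 shift=14 [end]
Varint 2: bytes[2:4] = B6 2E -> value 5942 (2 byte(s))
  byte[4]=0x7B cont=0 payload=0x7B=123: acc |= 123<<0 -> acc=123 shift=7 [end]
Varint 3: bytes[4:5] = 7B -> value 123 (1 byte(s))
  byte[5]=0xB2 cont=1 payload=0x32=50: acc |= 50<<0 -> acc=50 shift=7
  byte[6]=0x94 cont=1 payload=0x14=20: acc |= 20<<7 -> acc=2610 shift=14
  byte[7]=0x3C cont=0 payload=0x3C=60: acc |= 60<<14 -> acc=985650 shift=21 [end]
Varint 4: bytes[5:8] = B2 94 3C -> value 985650 (3 byte(s))
  byte[8]=0xE7 cont=1 payload=0x67=103: acc |= 103<<0 -> acc=103 shift=7
  byte[9]=0x86 cont=1 payload=0x06=6: acc |= 6<<7 -> acc=871 shift=14
  byte[10]=0x61 cont=0 payload=0x61=97: acc |= 97<<14 -> acc=1590119 shift=21 [end]
Varint 5: bytes[8:11] = E7 86 61 -> value 1590119 (3 byte(s))

Answer: 2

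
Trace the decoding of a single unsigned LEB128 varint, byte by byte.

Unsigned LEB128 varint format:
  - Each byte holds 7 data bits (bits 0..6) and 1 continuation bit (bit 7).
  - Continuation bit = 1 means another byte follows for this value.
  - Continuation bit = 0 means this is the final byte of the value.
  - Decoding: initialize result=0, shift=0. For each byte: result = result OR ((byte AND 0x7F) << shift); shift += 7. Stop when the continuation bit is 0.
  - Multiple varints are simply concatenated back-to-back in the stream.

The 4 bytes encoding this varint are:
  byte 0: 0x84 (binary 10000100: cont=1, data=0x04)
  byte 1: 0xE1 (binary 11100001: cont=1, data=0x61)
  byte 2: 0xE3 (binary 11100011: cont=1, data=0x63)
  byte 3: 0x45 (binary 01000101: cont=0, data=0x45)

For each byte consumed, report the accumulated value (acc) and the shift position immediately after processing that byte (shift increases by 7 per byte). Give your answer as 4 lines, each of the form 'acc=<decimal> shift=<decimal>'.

Answer: acc=4 shift=7
acc=12420 shift=14
acc=1634436 shift=21
acc=146337924 shift=28

Derivation:
byte 0=0x84: payload=0x04=4, contrib = 4<<0 = 4; acc -> 4, shift -> 7
byte 1=0xE1: payload=0x61=97, contrib = 97<<7 = 12416; acc -> 12420, shift -> 14
byte 2=0xE3: payload=0x63=99, contrib = 99<<14 = 1622016; acc -> 1634436, shift -> 21
byte 3=0x45: payload=0x45=69, contrib = 69<<21 = 144703488; acc -> 146337924, shift -> 28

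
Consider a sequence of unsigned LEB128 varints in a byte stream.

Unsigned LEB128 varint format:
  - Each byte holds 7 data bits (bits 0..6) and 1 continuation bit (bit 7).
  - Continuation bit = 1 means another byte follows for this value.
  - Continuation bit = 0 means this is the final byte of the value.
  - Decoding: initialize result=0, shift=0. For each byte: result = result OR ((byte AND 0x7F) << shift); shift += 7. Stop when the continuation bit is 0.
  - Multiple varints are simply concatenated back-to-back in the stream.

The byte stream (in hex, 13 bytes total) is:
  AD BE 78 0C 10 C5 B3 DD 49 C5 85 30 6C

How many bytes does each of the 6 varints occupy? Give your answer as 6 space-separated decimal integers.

Answer: 3 1 1 4 3 1

Derivation:
  byte[0]=0xAD cont=1 payload=0x2D=45: acc |= 45<<0 -> acc=45 shift=7
  byte[1]=0xBE cont=1 payload=0x3E=62: acc |= 62<<7 -> acc=7981 shift=14
  byte[2]=0x78 cont=0 payload=0x78=120: acc |= 120<<14 -> acc=1974061 shift=21 [end]
Varint 1: bytes[0:3] = AD BE 78 -> value 1974061 (3 byte(s))
  byte[3]=0x0C cont=0 payload=0x0C=12: acc |= 12<<0 -> acc=12 shift=7 [end]
Varint 2: bytes[3:4] = 0C -> value 12 (1 byte(s))
  byte[4]=0x10 cont=0 payload=0x10=16: acc |= 16<<0 -> acc=16 shift=7 [end]
Varint 3: bytes[4:5] = 10 -> value 16 (1 byte(s))
  byte[5]=0xC5 cont=1 payload=0x45=69: acc |= 69<<0 -> acc=69 shift=7
  byte[6]=0xB3 cont=1 payload=0x33=51: acc |= 51<<7 -> acc=6597 shift=14
  byte[7]=0xDD cont=1 payload=0x5D=93: acc |= 93<<14 -> acc=1530309 shift=21
  byte[8]=0x49 cont=0 payload=0x49=73: acc |= 73<<21 -> acc=154622405 shift=28 [end]
Varint 4: bytes[5:9] = C5 B3 DD 49 -> value 154622405 (4 byte(s))
  byte[9]=0xC5 cont=1 payload=0x45=69: acc |= 69<<0 -> acc=69 shift=7
  byte[10]=0x85 cont=1 payload=0x05=5: acc |= 5<<7 -> acc=709 shift=14
  byte[11]=0x30 cont=0 payload=0x30=48: acc |= 48<<14 -> acc=787141 shift=21 [end]
Varint 5: bytes[9:12] = C5 85 30 -> value 787141 (3 byte(s))
  byte[12]=0x6C cont=0 payload=0x6C=108: acc |= 108<<0 -> acc=108 shift=7 [end]
Varint 6: bytes[12:13] = 6C -> value 108 (1 byte(s))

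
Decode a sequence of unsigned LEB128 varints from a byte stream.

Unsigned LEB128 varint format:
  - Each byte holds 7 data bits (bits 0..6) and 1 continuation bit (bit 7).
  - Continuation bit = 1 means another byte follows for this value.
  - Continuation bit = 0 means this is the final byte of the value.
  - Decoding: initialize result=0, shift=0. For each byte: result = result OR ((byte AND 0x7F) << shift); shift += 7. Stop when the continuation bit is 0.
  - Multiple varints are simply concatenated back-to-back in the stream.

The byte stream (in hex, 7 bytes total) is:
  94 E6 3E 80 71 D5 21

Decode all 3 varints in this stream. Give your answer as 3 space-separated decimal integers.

  byte[0]=0x94 cont=1 payload=0x14=20: acc |= 20<<0 -> acc=20 shift=7
  byte[1]=0xE6 cont=1 payload=0x66=102: acc |= 102<<7 -> acc=13076 shift=14
  byte[2]=0x3E cont=0 payload=0x3E=62: acc |= 62<<14 -> acc=1028884 shift=21 [end]
Varint 1: bytes[0:3] = 94 E6 3E -> value 1028884 (3 byte(s))
  byte[3]=0x80 cont=1 payload=0x00=0: acc |= 0<<0 -> acc=0 shift=7
  byte[4]=0x71 cont=0 payload=0x71=113: acc |= 113<<7 -> acc=14464 shift=14 [end]
Varint 2: bytes[3:5] = 80 71 -> value 14464 (2 byte(s))
  byte[5]=0xD5 cont=1 payload=0x55=85: acc |= 85<<0 -> acc=85 shift=7
  byte[6]=0x21 cont=0 payload=0x21=33: acc |= 33<<7 -> acc=4309 shift=14 [end]
Varint 3: bytes[5:7] = D5 21 -> value 4309 (2 byte(s))

Answer: 1028884 14464 4309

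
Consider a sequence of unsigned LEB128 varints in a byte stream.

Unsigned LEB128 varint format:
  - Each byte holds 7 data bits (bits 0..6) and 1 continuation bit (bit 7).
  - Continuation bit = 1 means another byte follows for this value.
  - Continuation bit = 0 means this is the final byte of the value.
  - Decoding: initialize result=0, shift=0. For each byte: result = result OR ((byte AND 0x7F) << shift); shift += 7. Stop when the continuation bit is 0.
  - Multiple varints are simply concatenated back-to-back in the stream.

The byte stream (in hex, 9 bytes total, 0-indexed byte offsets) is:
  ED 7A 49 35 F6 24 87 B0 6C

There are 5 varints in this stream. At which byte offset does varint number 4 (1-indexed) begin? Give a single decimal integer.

Answer: 4

Derivation:
  byte[0]=0xED cont=1 payload=0x6D=109: acc |= 109<<0 -> acc=109 shift=7
  byte[1]=0x7A cont=0 payload=0x7A=122: acc |= 122<<7 -> acc=15725 shift=14 [end]
Varint 1: bytes[0:2] = ED 7A -> value 15725 (2 byte(s))
  byte[2]=0x49 cont=0 payload=0x49=73: acc |= 73<<0 -> acc=73 shift=7 [end]
Varint 2: bytes[2:3] = 49 -> value 73 (1 byte(s))
  byte[3]=0x35 cont=0 payload=0x35=53: acc |= 53<<0 -> acc=53 shift=7 [end]
Varint 3: bytes[3:4] = 35 -> value 53 (1 byte(s))
  byte[4]=0xF6 cont=1 payload=0x76=118: acc |= 118<<0 -> acc=118 shift=7
  byte[5]=0x24 cont=0 payload=0x24=36: acc |= 36<<7 -> acc=4726 shift=14 [end]
Varint 4: bytes[4:6] = F6 24 -> value 4726 (2 byte(s))
  byte[6]=0x87 cont=1 payload=0x07=7: acc |= 7<<0 -> acc=7 shift=7
  byte[7]=0xB0 cont=1 payload=0x30=48: acc |= 48<<7 -> acc=6151 shift=14
  byte[8]=0x6C cont=0 payload=0x6C=108: acc |= 108<<14 -> acc=1775623 shift=21 [end]
Varint 5: bytes[6:9] = 87 B0 6C -> value 1775623 (3 byte(s))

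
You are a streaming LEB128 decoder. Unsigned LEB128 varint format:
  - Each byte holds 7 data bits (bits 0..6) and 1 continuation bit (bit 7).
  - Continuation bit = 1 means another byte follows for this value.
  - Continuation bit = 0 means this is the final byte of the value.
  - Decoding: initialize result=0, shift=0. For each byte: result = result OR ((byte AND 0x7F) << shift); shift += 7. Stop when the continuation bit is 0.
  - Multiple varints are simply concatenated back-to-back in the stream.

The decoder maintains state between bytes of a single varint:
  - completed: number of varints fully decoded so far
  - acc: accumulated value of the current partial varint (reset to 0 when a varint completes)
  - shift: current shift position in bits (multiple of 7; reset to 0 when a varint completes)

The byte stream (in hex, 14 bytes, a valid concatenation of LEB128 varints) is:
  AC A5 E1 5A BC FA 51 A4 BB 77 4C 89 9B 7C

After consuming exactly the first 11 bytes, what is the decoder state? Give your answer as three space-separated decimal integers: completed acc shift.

Answer: 4 0 0

Derivation:
byte[0]=0xAC cont=1 payload=0x2C: acc |= 44<<0 -> completed=0 acc=44 shift=7
byte[1]=0xA5 cont=1 payload=0x25: acc |= 37<<7 -> completed=0 acc=4780 shift=14
byte[2]=0xE1 cont=1 payload=0x61: acc |= 97<<14 -> completed=0 acc=1594028 shift=21
byte[3]=0x5A cont=0 payload=0x5A: varint #1 complete (value=190337708); reset -> completed=1 acc=0 shift=0
byte[4]=0xBC cont=1 payload=0x3C: acc |= 60<<0 -> completed=1 acc=60 shift=7
byte[5]=0xFA cont=1 payload=0x7A: acc |= 122<<7 -> completed=1 acc=15676 shift=14
byte[6]=0x51 cont=0 payload=0x51: varint #2 complete (value=1342780); reset -> completed=2 acc=0 shift=0
byte[7]=0xA4 cont=1 payload=0x24: acc |= 36<<0 -> completed=2 acc=36 shift=7
byte[8]=0xBB cont=1 payload=0x3B: acc |= 59<<7 -> completed=2 acc=7588 shift=14
byte[9]=0x77 cont=0 payload=0x77: varint #3 complete (value=1957284); reset -> completed=3 acc=0 shift=0
byte[10]=0x4C cont=0 payload=0x4C: varint #4 complete (value=76); reset -> completed=4 acc=0 shift=0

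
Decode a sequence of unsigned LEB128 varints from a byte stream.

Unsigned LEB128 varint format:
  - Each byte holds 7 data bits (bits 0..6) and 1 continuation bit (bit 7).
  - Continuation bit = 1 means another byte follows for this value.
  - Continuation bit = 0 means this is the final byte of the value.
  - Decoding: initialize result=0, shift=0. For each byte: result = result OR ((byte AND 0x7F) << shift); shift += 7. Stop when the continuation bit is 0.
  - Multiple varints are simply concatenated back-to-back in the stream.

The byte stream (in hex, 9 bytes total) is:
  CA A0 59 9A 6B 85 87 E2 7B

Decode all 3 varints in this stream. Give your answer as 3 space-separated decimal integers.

  byte[0]=0xCA cont=1 payload=0x4A=74: acc |= 74<<0 -> acc=74 shift=7
  byte[1]=0xA0 cont=1 payload=0x20=32: acc |= 32<<7 -> acc=4170 shift=14
  byte[2]=0x59 cont=0 payload=0x59=89: acc |= 89<<14 -> acc=1462346 shift=21 [end]
Varint 1: bytes[0:3] = CA A0 59 -> value 1462346 (3 byte(s))
  byte[3]=0x9A cont=1 payload=0x1A=26: acc |= 26<<0 -> acc=26 shift=7
  byte[4]=0x6B cont=0 payload=0x6B=107: acc |= 107<<7 -> acc=13722 shift=14 [end]
Varint 2: bytes[3:5] = 9A 6B -> value 13722 (2 byte(s))
  byte[5]=0x85 cont=1 payload=0x05=5: acc |= 5<<0 -> acc=5 shift=7
  byte[6]=0x87 cont=1 payload=0x07=7: acc |= 7<<7 -> acc=901 shift=14
  byte[7]=0xE2 cont=1 payload=0x62=98: acc |= 98<<14 -> acc=1606533 shift=21
  byte[8]=0x7B cont=0 payload=0x7B=123: acc |= 123<<21 -> acc=259556229 shift=28 [end]
Varint 3: bytes[5:9] = 85 87 E2 7B -> value 259556229 (4 byte(s))

Answer: 1462346 13722 259556229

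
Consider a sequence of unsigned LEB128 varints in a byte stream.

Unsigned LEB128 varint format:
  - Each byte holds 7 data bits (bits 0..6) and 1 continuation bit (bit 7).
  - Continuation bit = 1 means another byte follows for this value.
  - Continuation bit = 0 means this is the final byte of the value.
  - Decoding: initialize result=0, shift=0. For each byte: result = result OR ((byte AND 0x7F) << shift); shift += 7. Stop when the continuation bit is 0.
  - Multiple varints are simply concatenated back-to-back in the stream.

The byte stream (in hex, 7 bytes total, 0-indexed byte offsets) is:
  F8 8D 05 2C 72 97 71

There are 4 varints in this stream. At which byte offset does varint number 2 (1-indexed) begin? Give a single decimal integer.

  byte[0]=0xF8 cont=1 payload=0x78=120: acc |= 120<<0 -> acc=120 shift=7
  byte[1]=0x8D cont=1 payload=0x0D=13: acc |= 13<<7 -> acc=1784 shift=14
  byte[2]=0x05 cont=0 payload=0x05=5: acc |= 5<<14 -> acc=83704 shift=21 [end]
Varint 1: bytes[0:3] = F8 8D 05 -> value 83704 (3 byte(s))
  byte[3]=0x2C cont=0 payload=0x2C=44: acc |= 44<<0 -> acc=44 shift=7 [end]
Varint 2: bytes[3:4] = 2C -> value 44 (1 byte(s))
  byte[4]=0x72 cont=0 payload=0x72=114: acc |= 114<<0 -> acc=114 shift=7 [end]
Varint 3: bytes[4:5] = 72 -> value 114 (1 byte(s))
  byte[5]=0x97 cont=1 payload=0x17=23: acc |= 23<<0 -> acc=23 shift=7
  byte[6]=0x71 cont=0 payload=0x71=113: acc |= 113<<7 -> acc=14487 shift=14 [end]
Varint 4: bytes[5:7] = 97 71 -> value 14487 (2 byte(s))

Answer: 3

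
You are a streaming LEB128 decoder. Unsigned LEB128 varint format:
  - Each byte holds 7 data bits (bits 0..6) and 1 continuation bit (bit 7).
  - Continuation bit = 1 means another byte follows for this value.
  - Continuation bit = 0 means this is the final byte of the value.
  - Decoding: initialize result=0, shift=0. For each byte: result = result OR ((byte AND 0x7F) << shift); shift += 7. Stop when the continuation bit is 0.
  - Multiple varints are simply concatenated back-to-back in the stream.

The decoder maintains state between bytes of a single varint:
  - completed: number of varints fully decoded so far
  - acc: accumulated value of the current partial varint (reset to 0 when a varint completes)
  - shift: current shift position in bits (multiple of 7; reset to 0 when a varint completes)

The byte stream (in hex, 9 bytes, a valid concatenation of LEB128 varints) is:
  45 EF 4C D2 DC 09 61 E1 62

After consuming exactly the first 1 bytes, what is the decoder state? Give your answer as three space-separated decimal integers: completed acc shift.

byte[0]=0x45 cont=0 payload=0x45: varint #1 complete (value=69); reset -> completed=1 acc=0 shift=0

Answer: 1 0 0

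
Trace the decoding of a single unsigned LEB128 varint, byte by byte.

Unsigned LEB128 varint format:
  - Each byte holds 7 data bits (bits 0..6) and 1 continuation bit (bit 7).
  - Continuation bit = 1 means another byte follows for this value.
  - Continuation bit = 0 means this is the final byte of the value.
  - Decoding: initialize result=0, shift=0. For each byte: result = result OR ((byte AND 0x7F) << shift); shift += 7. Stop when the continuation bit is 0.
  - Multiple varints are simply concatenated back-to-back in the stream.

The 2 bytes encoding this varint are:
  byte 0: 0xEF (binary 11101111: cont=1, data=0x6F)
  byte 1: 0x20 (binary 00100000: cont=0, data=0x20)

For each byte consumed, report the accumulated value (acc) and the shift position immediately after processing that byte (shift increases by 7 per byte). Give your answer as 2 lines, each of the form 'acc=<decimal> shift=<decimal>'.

byte 0=0xEF: payload=0x6F=111, contrib = 111<<0 = 111; acc -> 111, shift -> 7
byte 1=0x20: payload=0x20=32, contrib = 32<<7 = 4096; acc -> 4207, shift -> 14

Answer: acc=111 shift=7
acc=4207 shift=14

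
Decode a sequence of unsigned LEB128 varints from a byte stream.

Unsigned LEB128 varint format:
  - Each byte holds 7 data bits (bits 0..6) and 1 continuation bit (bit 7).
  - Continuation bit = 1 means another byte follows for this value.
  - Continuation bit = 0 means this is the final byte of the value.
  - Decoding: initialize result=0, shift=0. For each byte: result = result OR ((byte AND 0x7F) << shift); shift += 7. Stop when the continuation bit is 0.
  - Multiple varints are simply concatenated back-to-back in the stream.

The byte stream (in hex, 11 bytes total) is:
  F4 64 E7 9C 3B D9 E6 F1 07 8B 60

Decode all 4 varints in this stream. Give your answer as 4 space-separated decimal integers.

Answer: 12916 970343 16544601 12299

Derivation:
  byte[0]=0xF4 cont=1 payload=0x74=116: acc |= 116<<0 -> acc=116 shift=7
  byte[1]=0x64 cont=0 payload=0x64=100: acc |= 100<<7 -> acc=12916 shift=14 [end]
Varint 1: bytes[0:2] = F4 64 -> value 12916 (2 byte(s))
  byte[2]=0xE7 cont=1 payload=0x67=103: acc |= 103<<0 -> acc=103 shift=7
  byte[3]=0x9C cont=1 payload=0x1C=28: acc |= 28<<7 -> acc=3687 shift=14
  byte[4]=0x3B cont=0 payload=0x3B=59: acc |= 59<<14 -> acc=970343 shift=21 [end]
Varint 2: bytes[2:5] = E7 9C 3B -> value 970343 (3 byte(s))
  byte[5]=0xD9 cont=1 payload=0x59=89: acc |= 89<<0 -> acc=89 shift=7
  byte[6]=0xE6 cont=1 payload=0x66=102: acc |= 102<<7 -> acc=13145 shift=14
  byte[7]=0xF1 cont=1 payload=0x71=113: acc |= 113<<14 -> acc=1864537 shift=21
  byte[8]=0x07 cont=0 payload=0x07=7: acc |= 7<<21 -> acc=16544601 shift=28 [end]
Varint 3: bytes[5:9] = D9 E6 F1 07 -> value 16544601 (4 byte(s))
  byte[9]=0x8B cont=1 payload=0x0B=11: acc |= 11<<0 -> acc=11 shift=7
  byte[10]=0x60 cont=0 payload=0x60=96: acc |= 96<<7 -> acc=12299 shift=14 [end]
Varint 4: bytes[9:11] = 8B 60 -> value 12299 (2 byte(s))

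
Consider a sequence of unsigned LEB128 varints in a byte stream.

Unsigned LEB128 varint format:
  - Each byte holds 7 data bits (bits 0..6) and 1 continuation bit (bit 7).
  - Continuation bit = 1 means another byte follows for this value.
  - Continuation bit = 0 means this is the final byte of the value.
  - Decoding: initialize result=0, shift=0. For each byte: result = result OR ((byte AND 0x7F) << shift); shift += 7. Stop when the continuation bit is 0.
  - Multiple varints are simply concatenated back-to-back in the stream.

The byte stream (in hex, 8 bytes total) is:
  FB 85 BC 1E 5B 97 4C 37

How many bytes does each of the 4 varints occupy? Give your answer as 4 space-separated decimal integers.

  byte[0]=0xFB cont=1 payload=0x7B=123: acc |= 123<<0 -> acc=123 shift=7
  byte[1]=0x85 cont=1 payload=0x05=5: acc |= 5<<7 -> acc=763 shift=14
  byte[2]=0xBC cont=1 payload=0x3C=60: acc |= 60<<14 -> acc=983803 shift=21
  byte[3]=0x1E cont=0 payload=0x1E=30: acc |= 30<<21 -> acc=63898363 shift=28 [end]
Varint 1: bytes[0:4] = FB 85 BC 1E -> value 63898363 (4 byte(s))
  byte[4]=0x5B cont=0 payload=0x5B=91: acc |= 91<<0 -> acc=91 shift=7 [end]
Varint 2: bytes[4:5] = 5B -> value 91 (1 byte(s))
  byte[5]=0x97 cont=1 payload=0x17=23: acc |= 23<<0 -> acc=23 shift=7
  byte[6]=0x4C cont=0 payload=0x4C=76: acc |= 76<<7 -> acc=9751 shift=14 [end]
Varint 3: bytes[5:7] = 97 4C -> value 9751 (2 byte(s))
  byte[7]=0x37 cont=0 payload=0x37=55: acc |= 55<<0 -> acc=55 shift=7 [end]
Varint 4: bytes[7:8] = 37 -> value 55 (1 byte(s))

Answer: 4 1 2 1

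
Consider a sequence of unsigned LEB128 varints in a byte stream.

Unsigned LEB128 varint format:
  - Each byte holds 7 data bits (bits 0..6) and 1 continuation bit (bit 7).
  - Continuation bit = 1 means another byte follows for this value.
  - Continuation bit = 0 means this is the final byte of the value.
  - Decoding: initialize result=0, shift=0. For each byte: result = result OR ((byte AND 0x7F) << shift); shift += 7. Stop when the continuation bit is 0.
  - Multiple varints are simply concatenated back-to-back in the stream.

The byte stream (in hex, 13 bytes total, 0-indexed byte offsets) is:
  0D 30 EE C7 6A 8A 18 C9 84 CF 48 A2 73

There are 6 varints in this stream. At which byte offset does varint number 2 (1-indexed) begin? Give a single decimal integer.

Answer: 1

Derivation:
  byte[0]=0x0D cont=0 payload=0x0D=13: acc |= 13<<0 -> acc=13 shift=7 [end]
Varint 1: bytes[0:1] = 0D -> value 13 (1 byte(s))
  byte[1]=0x30 cont=0 payload=0x30=48: acc |= 48<<0 -> acc=48 shift=7 [end]
Varint 2: bytes[1:2] = 30 -> value 48 (1 byte(s))
  byte[2]=0xEE cont=1 payload=0x6E=110: acc |= 110<<0 -> acc=110 shift=7
  byte[3]=0xC7 cont=1 payload=0x47=71: acc |= 71<<7 -> acc=9198 shift=14
  byte[4]=0x6A cont=0 payload=0x6A=106: acc |= 106<<14 -> acc=1745902 shift=21 [end]
Varint 3: bytes[2:5] = EE C7 6A -> value 1745902 (3 byte(s))
  byte[5]=0x8A cont=1 payload=0x0A=10: acc |= 10<<0 -> acc=10 shift=7
  byte[6]=0x18 cont=0 payload=0x18=24: acc |= 24<<7 -> acc=3082 shift=14 [end]
Varint 4: bytes[5:7] = 8A 18 -> value 3082 (2 byte(s))
  byte[7]=0xC9 cont=1 payload=0x49=73: acc |= 73<<0 -> acc=73 shift=7
  byte[8]=0x84 cont=1 payload=0x04=4: acc |= 4<<7 -> acc=585 shift=14
  byte[9]=0xCF cont=1 payload=0x4F=79: acc |= 79<<14 -> acc=1294921 shift=21
  byte[10]=0x48 cont=0 payload=0x48=72: acc |= 72<<21 -> acc=152289865 shift=28 [end]
Varint 5: bytes[7:11] = C9 84 CF 48 -> value 152289865 (4 byte(s))
  byte[11]=0xA2 cont=1 payload=0x22=34: acc |= 34<<0 -> acc=34 shift=7
  byte[12]=0x73 cont=0 payload=0x73=115: acc |= 115<<7 -> acc=14754 shift=14 [end]
Varint 6: bytes[11:13] = A2 73 -> value 14754 (2 byte(s))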